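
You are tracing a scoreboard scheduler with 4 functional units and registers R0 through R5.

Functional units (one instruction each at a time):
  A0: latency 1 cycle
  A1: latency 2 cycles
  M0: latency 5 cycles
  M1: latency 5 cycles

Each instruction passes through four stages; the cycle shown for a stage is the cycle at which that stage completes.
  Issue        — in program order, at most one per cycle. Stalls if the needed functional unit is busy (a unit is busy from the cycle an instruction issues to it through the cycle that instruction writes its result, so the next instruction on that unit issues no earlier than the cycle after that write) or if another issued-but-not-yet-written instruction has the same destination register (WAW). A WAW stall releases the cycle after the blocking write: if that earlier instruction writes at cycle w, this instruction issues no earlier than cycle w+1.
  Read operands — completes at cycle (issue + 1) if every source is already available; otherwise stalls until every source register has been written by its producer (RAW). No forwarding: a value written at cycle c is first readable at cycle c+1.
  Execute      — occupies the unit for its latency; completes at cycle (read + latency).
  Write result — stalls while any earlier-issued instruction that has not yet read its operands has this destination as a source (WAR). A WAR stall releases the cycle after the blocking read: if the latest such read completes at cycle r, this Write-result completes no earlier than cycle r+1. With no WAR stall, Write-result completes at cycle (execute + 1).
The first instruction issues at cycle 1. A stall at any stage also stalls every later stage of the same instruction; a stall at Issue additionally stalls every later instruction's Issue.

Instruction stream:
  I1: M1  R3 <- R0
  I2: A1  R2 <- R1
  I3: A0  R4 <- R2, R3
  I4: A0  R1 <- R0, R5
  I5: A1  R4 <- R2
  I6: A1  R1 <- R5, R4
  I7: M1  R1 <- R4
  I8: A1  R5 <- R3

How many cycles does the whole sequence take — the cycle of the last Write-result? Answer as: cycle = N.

cycle = 30

c1: I1 dispatched to M1
c2: I1 operands ready, I2 dispatched to A1
c3: I2 operands ready, I3 dispatched to A0
c5: I2 complete
c6: R2←I2
c7: I1 complete
c8: R3←I1
c9: I3 operands ready
c10: I3 complete
c11: R4←I3
c12: I4 dispatched to A0
c13: I4 operands ready, I5 dispatched to A1
c14: I4 complete, I5 operands ready
c15: R1←I4
c16: I5 complete
c17: R4←I5
c18: I6 dispatched to A1
c19: I6 operands ready
c21: I6 complete
c22: R1←I6
c23: I7 dispatched to M1
c24: I7 operands ready, I8 dispatched to A1
c25: I8 operands ready
c27: I8 complete
c28: R5←I8
c29: I7 complete
c30: R1←I7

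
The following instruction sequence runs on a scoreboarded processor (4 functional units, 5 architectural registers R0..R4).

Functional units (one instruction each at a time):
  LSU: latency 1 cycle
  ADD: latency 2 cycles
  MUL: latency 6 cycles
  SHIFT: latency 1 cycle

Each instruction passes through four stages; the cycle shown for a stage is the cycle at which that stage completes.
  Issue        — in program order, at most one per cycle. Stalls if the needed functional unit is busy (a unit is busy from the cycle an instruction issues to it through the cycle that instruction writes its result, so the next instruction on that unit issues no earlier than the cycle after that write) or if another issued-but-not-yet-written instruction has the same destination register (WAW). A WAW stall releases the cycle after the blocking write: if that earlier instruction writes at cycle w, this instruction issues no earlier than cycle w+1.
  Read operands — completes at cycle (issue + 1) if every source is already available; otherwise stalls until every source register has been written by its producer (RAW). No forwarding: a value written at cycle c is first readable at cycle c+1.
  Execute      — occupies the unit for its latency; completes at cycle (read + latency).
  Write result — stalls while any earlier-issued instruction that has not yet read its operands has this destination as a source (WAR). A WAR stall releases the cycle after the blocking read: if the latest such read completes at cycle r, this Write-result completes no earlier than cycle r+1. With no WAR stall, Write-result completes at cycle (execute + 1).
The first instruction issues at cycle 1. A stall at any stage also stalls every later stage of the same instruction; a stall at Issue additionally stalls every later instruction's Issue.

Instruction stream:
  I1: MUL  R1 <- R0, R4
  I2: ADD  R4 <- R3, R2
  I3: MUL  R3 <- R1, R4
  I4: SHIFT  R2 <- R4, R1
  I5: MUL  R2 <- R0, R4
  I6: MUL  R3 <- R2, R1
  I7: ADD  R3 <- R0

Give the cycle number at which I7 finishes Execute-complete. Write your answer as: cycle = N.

cycle = 40

  I1 | 1 | 2 | 8 | 9
  I2 | 2 | 3 | 5 | 6
  I3 | 10 | 11 | 17 | 18   struct: MUL busy until I1 writes@9
  I4 | 11 | 12 | 13 | 14
  I5 | 19 | 20 | 26 | 27   struct: MUL busy until I3 writes@18
  I6 | 28 | 29 | 35 | 36   struct: MUL busy until I5 writes@27
  I7 | 37 | 38 | 40 | 41   WAW R3: wait I6 write@36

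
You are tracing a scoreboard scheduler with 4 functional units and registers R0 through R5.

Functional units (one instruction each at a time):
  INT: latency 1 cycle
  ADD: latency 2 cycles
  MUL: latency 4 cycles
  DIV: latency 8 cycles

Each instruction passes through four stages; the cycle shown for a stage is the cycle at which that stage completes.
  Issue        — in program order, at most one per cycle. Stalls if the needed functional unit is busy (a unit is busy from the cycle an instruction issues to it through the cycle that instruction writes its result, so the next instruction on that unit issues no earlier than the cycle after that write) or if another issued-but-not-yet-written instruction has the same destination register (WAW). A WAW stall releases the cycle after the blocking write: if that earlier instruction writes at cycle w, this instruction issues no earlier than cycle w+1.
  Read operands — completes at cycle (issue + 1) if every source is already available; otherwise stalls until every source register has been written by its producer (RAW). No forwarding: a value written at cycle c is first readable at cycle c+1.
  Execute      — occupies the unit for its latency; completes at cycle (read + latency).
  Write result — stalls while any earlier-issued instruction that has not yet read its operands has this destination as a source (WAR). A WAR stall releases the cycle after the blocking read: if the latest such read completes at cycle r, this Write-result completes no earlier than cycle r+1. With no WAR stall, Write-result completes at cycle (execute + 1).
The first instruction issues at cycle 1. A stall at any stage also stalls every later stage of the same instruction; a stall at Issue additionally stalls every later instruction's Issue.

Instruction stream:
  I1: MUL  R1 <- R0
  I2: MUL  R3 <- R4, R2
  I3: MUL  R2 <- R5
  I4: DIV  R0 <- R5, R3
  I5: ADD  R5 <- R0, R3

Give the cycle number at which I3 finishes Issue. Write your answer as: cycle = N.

[1] issue I1 (MUL)
[2] I1 read-ops
[6] I1 finished on MUL
[7] I1→R1
[8] issue I2 (MUL)
[9] I2 read-ops
[13] I2 finished on MUL
[14] I2→R3
[15] issue I3 (MUL)
[16] I3 read-ops, issue I4 (DIV)
[17] I4 read-ops, issue I5 (ADD)
[20] I3 finished on MUL
[21] I3→R2
[25] I4 finished on DIV
[26] I4→R0
[27] I5 read-ops
[29] I5 finished on ADD
[30] I5→R5

cycle = 15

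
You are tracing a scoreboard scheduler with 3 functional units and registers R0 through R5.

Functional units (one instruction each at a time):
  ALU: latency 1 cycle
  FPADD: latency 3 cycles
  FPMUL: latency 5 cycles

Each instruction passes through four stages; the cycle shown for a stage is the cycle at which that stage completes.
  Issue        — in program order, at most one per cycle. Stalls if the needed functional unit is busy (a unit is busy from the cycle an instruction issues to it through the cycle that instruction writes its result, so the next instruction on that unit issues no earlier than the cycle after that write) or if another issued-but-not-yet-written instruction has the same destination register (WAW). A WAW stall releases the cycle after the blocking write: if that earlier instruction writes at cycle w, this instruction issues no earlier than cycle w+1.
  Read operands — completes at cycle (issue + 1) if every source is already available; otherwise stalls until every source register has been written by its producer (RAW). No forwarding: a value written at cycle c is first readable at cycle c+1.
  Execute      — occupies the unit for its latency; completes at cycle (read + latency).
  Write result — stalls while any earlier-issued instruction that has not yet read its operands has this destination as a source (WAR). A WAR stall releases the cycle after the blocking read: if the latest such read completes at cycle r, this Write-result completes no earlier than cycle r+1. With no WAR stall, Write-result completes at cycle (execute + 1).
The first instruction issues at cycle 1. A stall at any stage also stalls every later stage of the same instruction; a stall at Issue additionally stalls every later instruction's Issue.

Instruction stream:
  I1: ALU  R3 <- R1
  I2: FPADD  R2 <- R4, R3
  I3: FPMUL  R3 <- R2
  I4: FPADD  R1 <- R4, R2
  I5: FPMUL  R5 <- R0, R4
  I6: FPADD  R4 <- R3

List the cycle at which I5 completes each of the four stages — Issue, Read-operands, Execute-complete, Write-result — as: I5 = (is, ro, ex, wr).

I5 = (17, 18, 23, 24)

I1 -> (1, 2, 3, 4)
I2 -> (2, 5, 8, 9)  // RAW R3: wait I1 write@4
I3 -> (5, 10, 15, 16)  // WAW R3: wait I1 write@4, RAW R2: wait I2 write@9
I4 -> (10, 11, 14, 15)  // struct: FPADD busy until I2 writes@9
I5 -> (17, 18, 23, 24)  // struct: FPMUL busy until I3 writes@16
I6 -> (18, 19, 22, 23)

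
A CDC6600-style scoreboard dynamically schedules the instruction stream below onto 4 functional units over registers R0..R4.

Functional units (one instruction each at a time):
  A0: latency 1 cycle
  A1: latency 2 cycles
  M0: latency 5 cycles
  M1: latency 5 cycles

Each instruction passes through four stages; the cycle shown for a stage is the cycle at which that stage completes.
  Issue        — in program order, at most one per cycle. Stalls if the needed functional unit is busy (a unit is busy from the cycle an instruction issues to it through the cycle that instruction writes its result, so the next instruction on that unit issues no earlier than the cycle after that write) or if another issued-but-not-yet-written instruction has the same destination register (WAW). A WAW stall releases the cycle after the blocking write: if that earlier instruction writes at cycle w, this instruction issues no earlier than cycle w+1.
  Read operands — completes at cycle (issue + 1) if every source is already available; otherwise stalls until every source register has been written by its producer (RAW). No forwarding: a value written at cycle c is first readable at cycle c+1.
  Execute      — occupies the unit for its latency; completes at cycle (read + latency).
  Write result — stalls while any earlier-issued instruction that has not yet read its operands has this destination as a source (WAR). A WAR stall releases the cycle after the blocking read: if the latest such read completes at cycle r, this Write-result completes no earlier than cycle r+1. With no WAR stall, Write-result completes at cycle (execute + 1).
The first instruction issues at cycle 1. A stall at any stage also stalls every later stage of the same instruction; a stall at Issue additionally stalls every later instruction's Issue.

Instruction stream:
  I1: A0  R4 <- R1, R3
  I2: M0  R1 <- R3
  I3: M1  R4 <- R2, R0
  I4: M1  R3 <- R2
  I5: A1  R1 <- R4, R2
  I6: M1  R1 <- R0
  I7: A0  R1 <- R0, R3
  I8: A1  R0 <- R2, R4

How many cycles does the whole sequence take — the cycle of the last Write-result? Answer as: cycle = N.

I1 -> (1, 2, 3, 4)
I2 -> (2, 3, 8, 9)
I3 -> (5, 6, 11, 12)  // WAW R4: wait I1 write@4
I4 -> (13, 14, 19, 20)  // struct: M1 busy until I3 writes@12
I5 -> (14, 15, 17, 18)
I6 -> (21, 22, 27, 28)  // struct: M1 busy until I4 writes@20
I7 -> (29, 30, 31, 32)  // WAW R1: wait I6 write@28
I8 -> (30, 31, 33, 34)

cycle = 34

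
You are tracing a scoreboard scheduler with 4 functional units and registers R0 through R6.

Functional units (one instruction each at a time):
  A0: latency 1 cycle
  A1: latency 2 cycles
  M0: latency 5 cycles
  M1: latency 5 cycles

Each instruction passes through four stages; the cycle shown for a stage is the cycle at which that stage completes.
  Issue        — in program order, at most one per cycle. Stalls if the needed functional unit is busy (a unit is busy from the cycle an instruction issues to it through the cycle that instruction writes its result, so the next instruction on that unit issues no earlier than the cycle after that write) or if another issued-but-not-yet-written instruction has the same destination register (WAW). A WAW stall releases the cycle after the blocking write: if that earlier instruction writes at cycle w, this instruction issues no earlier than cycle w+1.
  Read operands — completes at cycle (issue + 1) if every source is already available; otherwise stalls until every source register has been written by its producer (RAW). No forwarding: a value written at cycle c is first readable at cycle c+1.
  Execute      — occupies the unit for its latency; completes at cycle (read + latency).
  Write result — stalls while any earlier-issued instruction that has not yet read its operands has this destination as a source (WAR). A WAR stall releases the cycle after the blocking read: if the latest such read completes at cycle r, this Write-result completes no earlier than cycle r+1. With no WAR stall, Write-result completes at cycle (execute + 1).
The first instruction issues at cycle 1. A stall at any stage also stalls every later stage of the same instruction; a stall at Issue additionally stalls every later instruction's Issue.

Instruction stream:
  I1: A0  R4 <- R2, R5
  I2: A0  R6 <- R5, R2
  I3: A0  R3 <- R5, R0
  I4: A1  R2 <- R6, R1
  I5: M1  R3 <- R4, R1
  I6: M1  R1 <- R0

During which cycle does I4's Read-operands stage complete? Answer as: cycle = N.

cycle = 11

I1  is:1  ro:2  ex:3  wr:4
I2  is:5  ro:6  ex:7  wr:8  — struct: A0 busy until I1 writes@4
I3  is:9  ro:10  ex:11  wr:12  — struct: A0 busy until I2 writes@8
I4  is:10  ro:11  ex:13  wr:14
I5  is:13  ro:14  ex:19  wr:20  — WAW R3: wait I3 write@12
I6  is:21  ro:22  ex:27  wr:28  — struct: M1 busy until I5 writes@20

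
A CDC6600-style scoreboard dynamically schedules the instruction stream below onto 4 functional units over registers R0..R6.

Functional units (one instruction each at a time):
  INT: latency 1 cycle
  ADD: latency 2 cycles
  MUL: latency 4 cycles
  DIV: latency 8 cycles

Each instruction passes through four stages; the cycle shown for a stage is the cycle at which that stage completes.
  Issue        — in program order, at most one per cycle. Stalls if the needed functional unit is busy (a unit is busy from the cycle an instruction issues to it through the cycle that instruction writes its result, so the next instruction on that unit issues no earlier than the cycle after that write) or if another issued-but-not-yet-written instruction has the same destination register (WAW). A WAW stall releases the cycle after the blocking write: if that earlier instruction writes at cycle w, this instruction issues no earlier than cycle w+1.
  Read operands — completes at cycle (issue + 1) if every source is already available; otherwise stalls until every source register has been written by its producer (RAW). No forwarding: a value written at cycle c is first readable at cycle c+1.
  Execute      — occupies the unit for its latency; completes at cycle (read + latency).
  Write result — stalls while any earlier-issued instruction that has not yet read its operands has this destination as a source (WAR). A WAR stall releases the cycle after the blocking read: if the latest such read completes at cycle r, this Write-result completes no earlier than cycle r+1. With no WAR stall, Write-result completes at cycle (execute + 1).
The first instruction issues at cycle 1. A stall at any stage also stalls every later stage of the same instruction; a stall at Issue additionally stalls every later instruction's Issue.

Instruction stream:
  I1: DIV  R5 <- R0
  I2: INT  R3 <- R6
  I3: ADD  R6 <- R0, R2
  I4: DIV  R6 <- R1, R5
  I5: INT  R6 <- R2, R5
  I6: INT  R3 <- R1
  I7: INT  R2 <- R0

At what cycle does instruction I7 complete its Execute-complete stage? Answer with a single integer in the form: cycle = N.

cycle = 33

  I1 | 1 | 2 | 10 | 11
  I2 | 2 | 3 | 4 | 5
  I3 | 3 | 4 | 6 | 7
  I4 | 12 | 13 | 21 | 22   struct: DIV busy until I1 writes@11
  I5 | 23 | 24 | 25 | 26   WAW R6: wait I4 write@22
  I6 | 27 | 28 | 29 | 30   struct: INT busy until I5 writes@26
  I7 | 31 | 32 | 33 | 34   struct: INT busy until I6 writes@30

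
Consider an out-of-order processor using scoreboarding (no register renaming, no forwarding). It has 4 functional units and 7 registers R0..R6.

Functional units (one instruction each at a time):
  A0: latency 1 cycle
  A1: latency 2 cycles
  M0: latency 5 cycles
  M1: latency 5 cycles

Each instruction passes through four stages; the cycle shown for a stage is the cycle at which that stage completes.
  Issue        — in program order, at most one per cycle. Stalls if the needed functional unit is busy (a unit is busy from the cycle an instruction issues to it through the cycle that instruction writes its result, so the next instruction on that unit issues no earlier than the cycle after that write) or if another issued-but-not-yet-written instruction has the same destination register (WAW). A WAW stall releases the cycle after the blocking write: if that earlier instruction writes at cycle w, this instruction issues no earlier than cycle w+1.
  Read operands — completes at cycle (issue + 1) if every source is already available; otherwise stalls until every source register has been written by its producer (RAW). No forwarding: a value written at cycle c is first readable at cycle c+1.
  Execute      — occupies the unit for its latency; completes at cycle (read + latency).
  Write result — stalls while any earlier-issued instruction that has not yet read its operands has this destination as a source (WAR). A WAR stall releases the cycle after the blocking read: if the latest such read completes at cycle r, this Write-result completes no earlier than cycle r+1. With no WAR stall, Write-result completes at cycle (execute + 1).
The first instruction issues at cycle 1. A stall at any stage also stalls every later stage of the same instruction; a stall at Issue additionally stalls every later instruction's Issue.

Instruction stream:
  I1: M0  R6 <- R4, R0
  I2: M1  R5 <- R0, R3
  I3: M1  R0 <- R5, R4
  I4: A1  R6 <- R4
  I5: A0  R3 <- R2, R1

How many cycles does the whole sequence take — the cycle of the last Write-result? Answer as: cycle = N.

  I1 | 1 | 2 | 7 | 8
  I2 | 2 | 3 | 8 | 9
  I3 | 10 | 11 | 16 | 17   struct: M1 busy until I2 writes@9
  I4 | 11 | 12 | 14 | 15
  I5 | 12 | 13 | 14 | 15

cycle = 17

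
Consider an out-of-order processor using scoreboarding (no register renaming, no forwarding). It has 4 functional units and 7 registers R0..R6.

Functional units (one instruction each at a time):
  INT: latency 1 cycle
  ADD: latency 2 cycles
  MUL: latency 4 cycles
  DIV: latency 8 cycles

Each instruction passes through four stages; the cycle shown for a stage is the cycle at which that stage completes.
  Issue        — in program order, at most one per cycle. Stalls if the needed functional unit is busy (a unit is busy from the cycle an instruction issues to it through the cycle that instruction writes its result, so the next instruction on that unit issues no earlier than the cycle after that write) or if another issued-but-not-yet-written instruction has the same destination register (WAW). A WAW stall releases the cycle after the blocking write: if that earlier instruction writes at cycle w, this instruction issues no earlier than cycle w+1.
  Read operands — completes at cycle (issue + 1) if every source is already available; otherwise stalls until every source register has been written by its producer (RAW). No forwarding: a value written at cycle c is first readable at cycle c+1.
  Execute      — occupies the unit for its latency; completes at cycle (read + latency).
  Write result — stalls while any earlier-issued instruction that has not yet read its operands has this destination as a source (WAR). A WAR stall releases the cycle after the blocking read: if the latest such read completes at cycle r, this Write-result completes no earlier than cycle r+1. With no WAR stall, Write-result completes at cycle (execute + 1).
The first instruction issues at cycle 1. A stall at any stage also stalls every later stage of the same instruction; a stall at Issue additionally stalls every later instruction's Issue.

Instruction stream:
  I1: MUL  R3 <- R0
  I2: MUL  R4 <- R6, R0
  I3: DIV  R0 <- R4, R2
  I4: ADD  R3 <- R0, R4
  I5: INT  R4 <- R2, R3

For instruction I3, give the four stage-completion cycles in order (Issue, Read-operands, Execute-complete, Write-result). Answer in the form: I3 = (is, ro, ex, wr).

I1: IS=1 RO=2 EX=6 WR=7
I2: IS=8 RO=9 EX=13 WR=14  [struct: MUL busy until I1 writes@7]
I3: IS=9 RO=15 EX=23 WR=24  [RAW R4: wait I2 write@14]
I4: IS=10 RO=25 EX=27 WR=28  [RAW R0: wait I3 write@24]
I5: IS=15 RO=29 EX=30 WR=31  [WAW R4: wait I2 write@14; RAW R3: wait I4 write@28]

I3 = (9, 15, 23, 24)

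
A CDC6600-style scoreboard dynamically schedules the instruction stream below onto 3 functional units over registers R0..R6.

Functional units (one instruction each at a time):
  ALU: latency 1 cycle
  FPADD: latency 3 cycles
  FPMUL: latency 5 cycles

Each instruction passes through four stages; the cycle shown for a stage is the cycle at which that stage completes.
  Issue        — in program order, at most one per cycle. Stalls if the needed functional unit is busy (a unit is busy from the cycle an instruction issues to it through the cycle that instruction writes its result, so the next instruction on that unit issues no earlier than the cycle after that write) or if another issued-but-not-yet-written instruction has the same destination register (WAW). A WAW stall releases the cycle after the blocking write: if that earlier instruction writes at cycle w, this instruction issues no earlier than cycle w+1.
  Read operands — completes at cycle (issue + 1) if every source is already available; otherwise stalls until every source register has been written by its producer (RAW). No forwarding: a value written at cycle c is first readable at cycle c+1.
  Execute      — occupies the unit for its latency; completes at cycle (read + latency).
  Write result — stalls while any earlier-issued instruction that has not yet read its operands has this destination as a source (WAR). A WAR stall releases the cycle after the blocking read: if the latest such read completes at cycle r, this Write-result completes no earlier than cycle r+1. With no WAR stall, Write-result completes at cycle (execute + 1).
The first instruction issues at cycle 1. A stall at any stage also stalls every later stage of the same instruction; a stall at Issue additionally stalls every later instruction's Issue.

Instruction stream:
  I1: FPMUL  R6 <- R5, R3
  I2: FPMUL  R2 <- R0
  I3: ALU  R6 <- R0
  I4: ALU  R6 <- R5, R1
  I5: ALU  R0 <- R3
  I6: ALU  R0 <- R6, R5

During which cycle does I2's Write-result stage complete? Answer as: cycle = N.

[I1] 1/2/7/8
[I2] 9/10/15/16  (struct: FPMUL busy until I1 writes@8)
[I3] 10/11/12/13
[I4] 14/15/16/17  (struct: ALU busy until I3 writes@13)
[I5] 18/19/20/21  (struct: ALU busy until I4 writes@17)
[I6] 22/23/24/25  (struct: ALU busy until I5 writes@21)

cycle = 16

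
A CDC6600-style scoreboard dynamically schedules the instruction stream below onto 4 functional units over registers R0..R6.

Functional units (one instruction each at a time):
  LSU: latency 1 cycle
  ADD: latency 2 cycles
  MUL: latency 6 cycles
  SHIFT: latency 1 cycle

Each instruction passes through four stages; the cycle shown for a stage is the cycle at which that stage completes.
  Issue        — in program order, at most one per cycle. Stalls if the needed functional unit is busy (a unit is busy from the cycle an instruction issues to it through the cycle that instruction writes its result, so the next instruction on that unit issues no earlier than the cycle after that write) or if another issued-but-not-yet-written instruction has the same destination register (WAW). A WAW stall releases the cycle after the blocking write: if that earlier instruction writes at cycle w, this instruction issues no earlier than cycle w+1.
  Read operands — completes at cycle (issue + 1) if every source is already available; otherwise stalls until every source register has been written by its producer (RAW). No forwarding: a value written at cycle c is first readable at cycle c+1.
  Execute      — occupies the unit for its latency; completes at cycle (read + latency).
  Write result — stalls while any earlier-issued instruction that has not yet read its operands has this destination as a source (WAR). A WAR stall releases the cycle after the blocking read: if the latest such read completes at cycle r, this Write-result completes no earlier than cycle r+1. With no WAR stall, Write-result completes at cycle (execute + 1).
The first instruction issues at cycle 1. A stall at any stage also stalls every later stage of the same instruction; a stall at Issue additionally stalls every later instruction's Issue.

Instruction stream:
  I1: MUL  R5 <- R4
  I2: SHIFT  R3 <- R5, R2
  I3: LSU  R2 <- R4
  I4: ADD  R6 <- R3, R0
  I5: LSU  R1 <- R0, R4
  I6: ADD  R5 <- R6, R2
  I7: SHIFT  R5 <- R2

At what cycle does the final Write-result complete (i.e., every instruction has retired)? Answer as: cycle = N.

t=1  I1→MUL
t=2  I1 RO · I2→SHIFT
t=3  I3→LSU
t=4  I3 RO · I4→ADD
t=5  I3 EX
t=8  I1 EX
t=9  I1 WR R5
t=10  I2 RO
t=11  I2 EX · I3 WR R2
t=12  I2 WR R3 · I5→LSU
t=13  I4 RO · I5 RO
t=14  I5 EX
t=15  I4 EX · I5 WR R1
t=16  I4 WR R6
t=17  I6→ADD
t=18  I6 RO
t=20  I6 EX
t=21  I6 WR R5
t=22  I7→SHIFT
t=23  I7 RO
t=24  I7 EX
t=25  I7 WR R5

cycle = 25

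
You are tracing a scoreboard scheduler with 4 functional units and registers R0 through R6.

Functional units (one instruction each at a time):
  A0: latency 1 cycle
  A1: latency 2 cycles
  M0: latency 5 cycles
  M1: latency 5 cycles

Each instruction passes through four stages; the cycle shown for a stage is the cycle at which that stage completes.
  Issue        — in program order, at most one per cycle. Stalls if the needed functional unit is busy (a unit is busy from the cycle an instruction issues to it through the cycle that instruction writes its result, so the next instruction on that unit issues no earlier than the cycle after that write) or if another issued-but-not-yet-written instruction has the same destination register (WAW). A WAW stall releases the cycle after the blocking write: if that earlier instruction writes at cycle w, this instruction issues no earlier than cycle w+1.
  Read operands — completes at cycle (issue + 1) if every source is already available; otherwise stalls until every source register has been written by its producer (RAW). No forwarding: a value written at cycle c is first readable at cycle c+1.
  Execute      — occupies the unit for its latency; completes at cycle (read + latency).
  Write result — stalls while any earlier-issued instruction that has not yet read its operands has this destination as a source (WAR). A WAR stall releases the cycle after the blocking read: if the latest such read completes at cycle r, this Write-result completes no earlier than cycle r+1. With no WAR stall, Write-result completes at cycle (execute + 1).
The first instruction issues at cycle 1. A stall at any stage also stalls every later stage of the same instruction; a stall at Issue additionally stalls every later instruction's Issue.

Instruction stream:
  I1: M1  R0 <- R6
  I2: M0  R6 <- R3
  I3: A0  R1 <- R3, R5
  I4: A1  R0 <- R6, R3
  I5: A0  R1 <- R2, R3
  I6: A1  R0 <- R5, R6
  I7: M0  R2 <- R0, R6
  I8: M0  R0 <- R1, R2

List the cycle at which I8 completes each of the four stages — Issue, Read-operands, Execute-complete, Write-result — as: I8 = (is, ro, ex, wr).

I8 = (26, 27, 32, 33)

I1: IS=1 RO=2 EX=7 WR=8
I2: IS=2 RO=3 EX=8 WR=9
I3: IS=3 RO=4 EX=5 WR=6
I4: IS=9 RO=10 EX=12 WR=13  [WAW R0: wait I1 write@8]
I5: IS=10 RO=11 EX=12 WR=13
I6: IS=14 RO=15 EX=17 WR=18  [struct: A1 busy until I4 writes@13]
I7: IS=15 RO=19 EX=24 WR=25  [RAW R0: wait I6 write@18]
I8: IS=26 RO=27 EX=32 WR=33  [struct: M0 busy until I7 writes@25]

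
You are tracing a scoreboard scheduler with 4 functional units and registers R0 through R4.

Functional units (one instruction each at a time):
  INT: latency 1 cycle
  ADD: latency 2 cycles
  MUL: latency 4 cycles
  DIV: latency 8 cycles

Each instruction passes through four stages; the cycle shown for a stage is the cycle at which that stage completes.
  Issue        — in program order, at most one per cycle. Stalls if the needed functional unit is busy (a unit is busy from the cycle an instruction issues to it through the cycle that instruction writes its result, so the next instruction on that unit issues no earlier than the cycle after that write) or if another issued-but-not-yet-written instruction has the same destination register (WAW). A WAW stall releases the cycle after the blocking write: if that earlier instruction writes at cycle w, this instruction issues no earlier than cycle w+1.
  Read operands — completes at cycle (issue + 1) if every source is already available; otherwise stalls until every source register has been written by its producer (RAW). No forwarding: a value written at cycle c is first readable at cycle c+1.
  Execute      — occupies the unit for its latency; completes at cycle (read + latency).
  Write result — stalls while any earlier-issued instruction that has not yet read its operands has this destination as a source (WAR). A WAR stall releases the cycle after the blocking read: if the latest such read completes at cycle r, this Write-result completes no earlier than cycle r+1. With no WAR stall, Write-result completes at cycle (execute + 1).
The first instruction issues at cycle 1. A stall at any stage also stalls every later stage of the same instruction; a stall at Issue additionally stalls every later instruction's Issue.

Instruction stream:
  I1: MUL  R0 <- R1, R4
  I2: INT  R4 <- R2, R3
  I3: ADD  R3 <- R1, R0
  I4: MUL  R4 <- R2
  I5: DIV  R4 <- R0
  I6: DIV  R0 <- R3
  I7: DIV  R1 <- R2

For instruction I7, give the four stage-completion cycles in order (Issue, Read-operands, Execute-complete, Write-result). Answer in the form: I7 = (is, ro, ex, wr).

c1: I1 dispatched to MUL
c2: I1 operands ready; I2 dispatched to INT
c3: I2 operands ready; I3 dispatched to ADD
c4: I2 complete
c5: R4←I2
c6: I1 complete
c7: R0←I1
c8: I3 operands ready; I4 dispatched to MUL
c9: I4 operands ready
c10: I3 complete
c11: R3←I3
c13: I4 complete
c14: R4←I4
c15: I5 dispatched to DIV
c16: I5 operands ready
c24: I5 complete
c25: R4←I5
c26: I6 dispatched to DIV
c27: I6 operands ready
c35: I6 complete
c36: R0←I6
c37: I7 dispatched to DIV
c38: I7 operands ready
c46: I7 complete
c47: R1←I7

I7 = (37, 38, 46, 47)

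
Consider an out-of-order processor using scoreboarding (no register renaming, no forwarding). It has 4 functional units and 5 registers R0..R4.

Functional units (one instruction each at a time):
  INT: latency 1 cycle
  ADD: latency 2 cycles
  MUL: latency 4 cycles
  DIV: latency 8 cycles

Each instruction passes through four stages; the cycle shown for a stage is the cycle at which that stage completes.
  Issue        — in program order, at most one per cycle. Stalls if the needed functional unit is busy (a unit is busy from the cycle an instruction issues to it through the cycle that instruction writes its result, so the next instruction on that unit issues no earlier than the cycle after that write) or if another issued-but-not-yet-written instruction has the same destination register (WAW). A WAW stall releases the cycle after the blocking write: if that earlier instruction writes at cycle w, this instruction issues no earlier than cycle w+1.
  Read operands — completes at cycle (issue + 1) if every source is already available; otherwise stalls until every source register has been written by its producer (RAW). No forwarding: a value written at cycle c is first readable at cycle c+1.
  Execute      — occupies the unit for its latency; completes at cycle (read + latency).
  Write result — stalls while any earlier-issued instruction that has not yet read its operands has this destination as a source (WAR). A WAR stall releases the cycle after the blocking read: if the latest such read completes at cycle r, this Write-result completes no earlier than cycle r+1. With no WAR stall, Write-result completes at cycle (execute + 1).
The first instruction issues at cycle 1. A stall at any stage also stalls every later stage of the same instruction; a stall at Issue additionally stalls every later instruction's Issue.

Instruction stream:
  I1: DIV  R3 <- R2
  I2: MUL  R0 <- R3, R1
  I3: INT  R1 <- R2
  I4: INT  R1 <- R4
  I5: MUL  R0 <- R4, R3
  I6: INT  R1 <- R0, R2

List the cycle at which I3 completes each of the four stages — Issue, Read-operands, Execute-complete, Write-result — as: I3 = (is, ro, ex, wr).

  I1 | 1 | 2 | 10 | 11
  I2 | 2 | 12 | 16 | 17   RAW R3: wait I1 write@11
  I3 | 3 | 4 | 5 | 13   WAR R1: wait I2 read@12
  I4 | 14 | 15 | 16 | 17   struct: INT busy until I3 writes@13
  I5 | 18 | 19 | 23 | 24   struct: MUL busy until I2 writes@17
  I6 | 19 | 25 | 26 | 27   RAW R0: wait I5 write@24

I3 = (3, 4, 5, 13)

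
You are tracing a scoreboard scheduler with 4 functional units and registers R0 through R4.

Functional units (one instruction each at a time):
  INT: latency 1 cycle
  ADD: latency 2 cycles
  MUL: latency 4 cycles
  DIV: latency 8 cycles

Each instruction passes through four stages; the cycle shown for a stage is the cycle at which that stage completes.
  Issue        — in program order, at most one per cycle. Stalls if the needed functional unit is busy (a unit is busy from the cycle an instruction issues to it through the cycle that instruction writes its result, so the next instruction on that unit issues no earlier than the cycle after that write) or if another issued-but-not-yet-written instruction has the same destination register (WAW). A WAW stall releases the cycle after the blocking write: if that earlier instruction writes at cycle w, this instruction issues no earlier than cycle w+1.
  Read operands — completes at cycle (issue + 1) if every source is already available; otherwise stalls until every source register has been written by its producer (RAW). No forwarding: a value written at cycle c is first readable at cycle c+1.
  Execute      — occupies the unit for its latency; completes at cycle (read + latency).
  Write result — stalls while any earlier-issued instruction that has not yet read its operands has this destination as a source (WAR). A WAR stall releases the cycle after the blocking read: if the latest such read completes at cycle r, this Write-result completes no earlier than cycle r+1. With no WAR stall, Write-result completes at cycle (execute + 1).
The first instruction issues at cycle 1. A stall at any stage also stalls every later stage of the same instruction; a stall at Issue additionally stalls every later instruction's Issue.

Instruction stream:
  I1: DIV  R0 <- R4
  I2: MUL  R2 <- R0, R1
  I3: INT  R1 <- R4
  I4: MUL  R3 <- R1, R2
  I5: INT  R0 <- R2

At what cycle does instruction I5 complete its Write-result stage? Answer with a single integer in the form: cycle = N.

cycle = 22

1) issue 1, read 2, done 10, write 11
2) issue 2, read 12, done 16, write 17  <RAW R0: wait I1 write@11>
3) issue 3, read 4, done 5, write 13  <WAR R1: wait I2 read@12>
4) issue 18, read 19, done 23, write 24  <struct: MUL busy until I2 writes@17>
5) issue 19, read 20, done 21, write 22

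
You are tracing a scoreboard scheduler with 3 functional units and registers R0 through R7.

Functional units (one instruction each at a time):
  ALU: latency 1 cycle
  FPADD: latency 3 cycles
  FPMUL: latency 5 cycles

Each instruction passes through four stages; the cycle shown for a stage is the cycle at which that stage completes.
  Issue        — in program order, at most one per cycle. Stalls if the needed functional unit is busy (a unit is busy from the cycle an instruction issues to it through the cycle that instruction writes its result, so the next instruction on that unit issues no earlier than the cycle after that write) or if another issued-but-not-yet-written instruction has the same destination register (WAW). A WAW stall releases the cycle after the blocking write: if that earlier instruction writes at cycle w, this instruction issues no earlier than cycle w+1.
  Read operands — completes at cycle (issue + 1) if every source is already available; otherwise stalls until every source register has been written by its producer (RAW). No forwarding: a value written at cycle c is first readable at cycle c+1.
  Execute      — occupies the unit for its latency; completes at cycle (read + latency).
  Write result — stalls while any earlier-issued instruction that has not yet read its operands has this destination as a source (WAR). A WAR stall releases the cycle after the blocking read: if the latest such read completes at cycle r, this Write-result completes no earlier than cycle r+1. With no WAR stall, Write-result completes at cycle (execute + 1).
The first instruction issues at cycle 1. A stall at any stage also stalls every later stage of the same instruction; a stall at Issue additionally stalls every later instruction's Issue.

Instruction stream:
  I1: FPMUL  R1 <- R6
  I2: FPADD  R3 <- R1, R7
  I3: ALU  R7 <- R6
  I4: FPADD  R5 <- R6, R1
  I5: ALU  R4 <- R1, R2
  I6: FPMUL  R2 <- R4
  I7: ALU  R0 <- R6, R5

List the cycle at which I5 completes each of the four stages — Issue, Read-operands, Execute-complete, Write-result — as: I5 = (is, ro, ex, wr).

cycle 1: issue I1 (FPMUL)
cycle 2: I1 read-ops · issue I2 (FPADD)
cycle 3: issue I3 (ALU)
cycle 4: I3 read-ops
cycle 5: I3 finished on ALU
cycle 7: I1 finished on FPMUL
cycle 8: I1→R1
cycle 9: I2 read-ops
cycle 10: I3→R7
cycle 12: I2 finished on FPADD
cycle 13: I2→R3
cycle 14: issue I4 (FPADD)
cycle 15: I4 read-ops · issue I5 (ALU)
cycle 16: I5 read-ops · issue I6 (FPMUL)
cycle 17: I5 finished on ALU
cycle 18: I4 finished on FPADD · I5→R4
cycle 19: I4→R5 · I6 read-ops · issue I7 (ALU)
cycle 20: I7 read-ops
cycle 21: I7 finished on ALU
cycle 22: I7→R0
cycle 24: I6 finished on FPMUL
cycle 25: I6→R2

I5 = (15, 16, 17, 18)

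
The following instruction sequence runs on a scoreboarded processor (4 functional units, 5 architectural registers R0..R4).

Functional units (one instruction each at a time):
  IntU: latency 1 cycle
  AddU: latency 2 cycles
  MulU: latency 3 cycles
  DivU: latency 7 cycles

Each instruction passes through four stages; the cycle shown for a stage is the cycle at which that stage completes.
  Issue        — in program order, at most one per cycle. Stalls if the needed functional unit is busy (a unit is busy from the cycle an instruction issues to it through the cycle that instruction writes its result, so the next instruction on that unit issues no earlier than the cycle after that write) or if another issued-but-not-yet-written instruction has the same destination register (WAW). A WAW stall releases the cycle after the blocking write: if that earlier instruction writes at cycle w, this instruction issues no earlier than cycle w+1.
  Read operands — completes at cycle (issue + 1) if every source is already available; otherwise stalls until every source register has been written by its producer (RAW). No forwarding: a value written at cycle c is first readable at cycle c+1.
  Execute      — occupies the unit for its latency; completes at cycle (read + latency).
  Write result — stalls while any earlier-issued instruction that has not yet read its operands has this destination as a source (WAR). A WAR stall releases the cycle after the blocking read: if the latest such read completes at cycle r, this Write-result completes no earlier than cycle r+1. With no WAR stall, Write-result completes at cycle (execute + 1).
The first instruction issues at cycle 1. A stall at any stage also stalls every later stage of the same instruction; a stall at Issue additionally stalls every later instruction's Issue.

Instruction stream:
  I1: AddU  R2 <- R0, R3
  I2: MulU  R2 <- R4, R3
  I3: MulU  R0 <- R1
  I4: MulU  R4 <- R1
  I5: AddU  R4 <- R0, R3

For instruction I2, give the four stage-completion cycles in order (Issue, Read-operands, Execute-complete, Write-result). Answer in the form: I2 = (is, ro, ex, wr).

I2 = (6, 7, 10, 11)

t=1  issue I1 (AddU)
t=2  I1 read-ops
t=4  I1 finished on AddU
t=5  I1→R2
t=6  issue I2 (MulU)
t=7  I2 read-ops
t=10  I2 finished on MulU
t=11  I2→R2
t=12  issue I3 (MulU)
t=13  I3 read-ops
t=16  I3 finished on MulU
t=17  I3→R0
t=18  issue I4 (MulU)
t=19  I4 read-ops
t=22  I4 finished on MulU
t=23  I4→R4
t=24  issue I5 (AddU)
t=25  I5 read-ops
t=27  I5 finished on AddU
t=28  I5→R4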